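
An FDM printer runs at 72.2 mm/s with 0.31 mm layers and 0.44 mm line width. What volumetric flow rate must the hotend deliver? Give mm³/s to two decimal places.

Bead cross-section: 0.31 × 0.44 → 0.1364 mm².
Volumetric flow = 72.2 × 0.1364 = 9.85 mm³/s.

9.85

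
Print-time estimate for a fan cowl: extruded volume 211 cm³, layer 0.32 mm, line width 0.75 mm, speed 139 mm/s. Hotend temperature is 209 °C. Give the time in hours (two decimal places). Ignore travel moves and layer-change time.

Extrusion cross-section = 0.32 × 0.75, so 0.24 mm².
Path length: 211000 mm³ / 0.24 mm² → 879166.7 mm.
Print-move time = 879166.7 / 139 = 6324.9 s.
Converting: 6324.9 s = 1.76 hours.

1.76 hours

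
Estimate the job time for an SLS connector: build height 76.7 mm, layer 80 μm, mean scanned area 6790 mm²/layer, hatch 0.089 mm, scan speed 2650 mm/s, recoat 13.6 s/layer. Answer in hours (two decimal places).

Layer count = ceil(76.7 / 0.08) = 959.
Per-layer scan distance: 6790 / 0.089 → 76292.1 mm.
Laser time per layer = 76292.1 / 2650 = 28.7895 s.
Per-layer time: 28.7895 + 13.6 → 42.3895 s.
959 layers × 42.3895 s/layer = 40651.5305 s, i.e. 11.29 hours.

11.29 hours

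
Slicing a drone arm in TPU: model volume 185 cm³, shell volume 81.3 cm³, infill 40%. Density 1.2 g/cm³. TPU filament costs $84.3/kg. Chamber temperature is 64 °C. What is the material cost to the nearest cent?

Interior volume = 185 − 81.3, so 103.7 cm³.
Deposited infill = 0.40 × 103.7, so 41.48 cm³.
Deposited volume: 81.3 + 41.48 → 122.78 cm³.
Mass = 122.78 × 1.2, so 147.336 g.
At $84.3/kg: 147.336/1000 × 84.3 = $12.42.

$12.42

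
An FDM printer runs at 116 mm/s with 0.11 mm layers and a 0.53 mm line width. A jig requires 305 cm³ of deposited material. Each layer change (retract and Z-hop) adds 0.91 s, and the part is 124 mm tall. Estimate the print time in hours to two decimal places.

Extrusion cross-section: 0.11 × 0.53 → 0.0583 mm².
Toolpath length = 305 cm³ / 0.0583 mm² = 305000 / 0.0583 = 5231560.9 mm.
Print-move time = 5231560.9 / 116 = 45099.7 s.
Layer count = ceil(124 / 0.11) = 1128.
Z-hop total = 1128 × 0.91, so 1026.48 s.
Total = 45099.7 + 1026.48 = 46126.18 s = 12.81 hours.

12.81 hours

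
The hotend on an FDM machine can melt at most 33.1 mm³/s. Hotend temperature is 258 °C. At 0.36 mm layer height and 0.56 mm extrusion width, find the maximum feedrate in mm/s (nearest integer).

Bead cross-section = 0.36 × 0.56, so 0.2016 mm².
Max speed = 33.1 / 0.2016 = 164.19 ≈ 164 mm/s.

164 mm/s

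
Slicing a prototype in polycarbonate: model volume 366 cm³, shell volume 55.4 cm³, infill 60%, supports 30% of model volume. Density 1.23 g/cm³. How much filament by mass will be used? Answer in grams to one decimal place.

Volume inside the shell = 366 − 55.4, so 310.6 cm³.
Infill volume = 0.60 × 310.6 = 186.36 cm³.
Support = 0.30 × 366 = 109.8 cm³.
Total extruded: 55.4 + 186.36 + 109.8 → 351.56 cm³.
Mass = 351.56 × 1.23 = 432.4188 g.

432.4 g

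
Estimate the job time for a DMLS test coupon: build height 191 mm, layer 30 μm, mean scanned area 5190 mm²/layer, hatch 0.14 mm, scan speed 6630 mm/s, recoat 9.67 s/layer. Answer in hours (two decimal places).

Layers = ⌈191/0.03⌉ = 6367.
Scan path per layer: 5190 / 0.14 → 37071.4 mm.
Laser time per layer = 37071.4 / 6630 = 5.5915 s.
Layer cycle = 5.5915 + 9.67 = 15.2615 s.
Total: 6367 × 15.2615 s = 97169.9705 s → 26.99 hours.

26.99 hours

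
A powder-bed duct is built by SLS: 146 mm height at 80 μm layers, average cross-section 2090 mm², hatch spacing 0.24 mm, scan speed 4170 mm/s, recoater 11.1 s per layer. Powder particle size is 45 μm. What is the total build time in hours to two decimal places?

6.69 hours

Number of layers: 146 / 0.08 → 1825 (rounded up).
Scan path per layer: 2090 / 0.24 → 8708.3 mm.
Laser time per layer: 8708.3 / 4170 → 2.0883 s.
Per-layer time = 2.0883 + 11.1, so 13.1883 s.
Build time = 1825 × 13.1883 = 24068.6475 s = 6.69 hours.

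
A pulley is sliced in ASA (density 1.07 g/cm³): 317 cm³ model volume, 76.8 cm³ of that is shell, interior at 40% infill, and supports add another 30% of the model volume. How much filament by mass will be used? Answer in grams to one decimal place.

Volume inside the shell = 317 − 76.8 = 240.2 cm³.
Deposited infill: 0.40 × 240.2 → 96.08 cm³.
Support = 0.30 × 317 = 95.1 cm³.
Total extruded = 76.8 + 96.08 + 95.1, so 267.98 cm³.
Mass = 267.98 × 1.07, so 286.7386 g.

286.7 g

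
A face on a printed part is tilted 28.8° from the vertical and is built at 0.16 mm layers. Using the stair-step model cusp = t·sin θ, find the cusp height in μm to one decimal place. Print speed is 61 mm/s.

h_c = t·sin θ = 0.16 × 0.4818 = 0.077088 mm (77.1 μm).

77.1 μm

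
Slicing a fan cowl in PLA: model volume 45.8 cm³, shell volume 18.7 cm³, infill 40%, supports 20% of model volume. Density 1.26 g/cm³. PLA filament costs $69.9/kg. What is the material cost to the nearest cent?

$3.41

Infill region = 45.8 − 18.7, so 27.1 cm³.
Deposited infill = 0.40 × 27.1 = 10.84 cm³.
Support = 0.20 × 45.8 = 9.16 cm³.
Total printed volume = 18.7 + 10.84 + 9.16 = 38.7 cm³.
Mass = 38.7 × 1.26, so 48.762 g.
At $69.9/kg: 48.762/1000 × 69.9 = $3.41.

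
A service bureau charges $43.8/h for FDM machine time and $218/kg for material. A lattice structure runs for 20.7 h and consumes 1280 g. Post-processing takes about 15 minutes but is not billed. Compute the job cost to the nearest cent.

Machine cost: 43.8 × 20.7 → $906.66.
Feedstock cost = 218 × 1280/1000 = $279.04.
Total = 906.66 + 279.04 = $1185.70.

$1185.70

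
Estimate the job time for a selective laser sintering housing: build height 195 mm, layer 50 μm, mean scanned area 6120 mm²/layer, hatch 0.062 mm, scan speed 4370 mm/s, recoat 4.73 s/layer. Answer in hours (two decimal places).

29.59 hours

Layer count = ceil(195 / 0.05) = 3900.
Per-layer scan distance = 6120 / 0.062, so 98709.7 mm.
Laser time per layer: 98709.7 / 4370 → 22.588 s.
Layer cycle = 22.588 + 4.73, so 27.318 s.
Total: 3900 × 27.318 s = 106540.2 s → 29.59 hours.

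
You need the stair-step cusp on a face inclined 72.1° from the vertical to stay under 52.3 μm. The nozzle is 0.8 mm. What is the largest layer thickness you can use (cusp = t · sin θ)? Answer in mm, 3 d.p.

sin(72.1°) = 0.9516; t_max = 0.0523/0.9516 = 0.055 mm.

0.055 mm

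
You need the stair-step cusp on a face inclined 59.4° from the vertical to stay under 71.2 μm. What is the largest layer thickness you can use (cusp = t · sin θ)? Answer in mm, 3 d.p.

Layer height = cusp / sin(59.4°) = 0.0712 / 0.8607 = 0.083 mm.

0.083 mm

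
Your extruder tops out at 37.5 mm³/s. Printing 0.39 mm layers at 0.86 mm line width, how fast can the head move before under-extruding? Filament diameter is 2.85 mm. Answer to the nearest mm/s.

112 mm/s

A = 0.39 × 0.86, so 0.3354 mm².
v_max = Q/A = 37.5/0.3354 = 111.81 mm/s → 112 mm/s.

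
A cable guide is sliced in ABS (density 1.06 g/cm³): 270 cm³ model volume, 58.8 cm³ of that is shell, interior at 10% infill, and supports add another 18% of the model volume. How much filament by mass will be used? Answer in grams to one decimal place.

136.2 g

Interior volume: 270 − 58.8 → 211.2 cm³.
Infill volume = 0.10 × 211.2 = 21.12 cm³.
Support = 0.18 × 270, so 48.6 cm³.
Total extruded = 58.8 + 21.12 + 48.6 = 128.52 cm³.
Mass = 128.52 × 1.06, so 136.2312 g.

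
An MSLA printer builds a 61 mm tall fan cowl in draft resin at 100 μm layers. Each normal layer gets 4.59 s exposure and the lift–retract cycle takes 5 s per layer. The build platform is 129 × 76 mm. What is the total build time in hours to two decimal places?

Layers = ⌈61/0.1⌉ = 610.
Each layer takes = 4.59 + 5 = 9.59 s.
Build time: 610 × 9.59 s = 5849.9 s, i.e. 1.62 hours.

1.62 hours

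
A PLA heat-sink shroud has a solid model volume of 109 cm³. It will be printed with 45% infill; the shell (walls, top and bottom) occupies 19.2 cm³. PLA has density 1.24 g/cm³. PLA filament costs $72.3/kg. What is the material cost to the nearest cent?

Interior volume = 109 − 19.2, so 89.8 cm³.
Infill deposited = 0.45 × 89.8 = 40.41 cm³.
Total extruded = 19.2 + 40.41 = 59.61 cm³.
Mass: 59.61 × 1.24 → 73.9164 g.
At $72.3/kg: 73.9164/1000 × 72.3 = $5.34.

$5.34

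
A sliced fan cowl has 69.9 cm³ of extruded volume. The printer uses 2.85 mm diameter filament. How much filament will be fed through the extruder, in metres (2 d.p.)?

Filament cross-section = π × (2.85/2)² = 6.3794 mm².
L = 69900 mm³ / 6.3794 mm² = 10957.14 mm, i.e. 10.96 m.

10.96 m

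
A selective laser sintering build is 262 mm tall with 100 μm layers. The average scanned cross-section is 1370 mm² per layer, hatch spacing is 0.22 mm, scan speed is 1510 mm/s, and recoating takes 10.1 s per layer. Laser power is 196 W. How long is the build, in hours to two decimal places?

10.35 hours

Layers = ⌈262/0.1⌉ = 2620.
Per-layer scan distance: 1370 / 0.22 → 6227.3 mm.
Laser time per layer = 6227.3 / 1510, so 4.124 s.
Layer cycle = 4.124 + 10.1, so 14.224 s.
Build time = 2620 × 14.224 = 37266.88 s = 10.35 hours.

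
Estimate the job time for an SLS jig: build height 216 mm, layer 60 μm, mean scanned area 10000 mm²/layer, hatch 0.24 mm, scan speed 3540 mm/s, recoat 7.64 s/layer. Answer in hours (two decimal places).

19.41 hours

Layer count = ceil(216 / 0.06) = 3600.
Per-layer scan distance = 10000 / 0.24, so 41666.7 mm.
Scan time per layer = 41666.7 / 3540, so 11.7703 s.
Time per layer = 11.7703 + 7.64 = 19.4103 s.
Total: 3600 × 19.4103 s = 69877.08 s → 19.41 hours.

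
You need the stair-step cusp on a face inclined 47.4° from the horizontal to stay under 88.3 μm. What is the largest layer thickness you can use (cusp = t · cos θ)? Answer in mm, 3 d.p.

Layer height = cusp / cos(47.4°) = 0.0883 / 0.6769 = 0.130 mm.

0.130 mm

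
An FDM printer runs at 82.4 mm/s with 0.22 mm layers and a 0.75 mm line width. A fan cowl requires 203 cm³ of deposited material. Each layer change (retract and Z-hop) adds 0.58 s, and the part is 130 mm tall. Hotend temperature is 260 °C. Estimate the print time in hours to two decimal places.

Bead cross-section = 0.22 × 0.75, so 0.165 mm².
Toolpath length = 203 cm³ / 0.165 mm² = 203000 / 0.165 = 1230303 mm.
Time extruding = 1230303 / 82.4, so 14930.9 s.
Layer count = ceil(130 / 0.22) = 591.
Non-print overhead: 591 × 0.58 → 342.78 s.
Altogether 14930.9 + 342.78 = 15273.68 s, i.e. 4.24 hours.

4.24 hours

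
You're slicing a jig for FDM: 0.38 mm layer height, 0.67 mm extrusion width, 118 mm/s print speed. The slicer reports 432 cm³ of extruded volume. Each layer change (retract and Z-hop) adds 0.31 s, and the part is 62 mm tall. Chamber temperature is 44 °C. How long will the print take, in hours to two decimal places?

Extrusion cross-section: 0.38 × 0.67 → 0.2546 mm².
Toolpath length = 432 cm³ / 0.2546 mm² = 432000 / 0.2546 = 1696779.3 mm.
Time extruding = 1696779.3 / 118 = 14379.5 s.
Layer count = ceil(62 / 0.38) = 164.
Z-hop total = 164 × 0.31, so 50.84 s.
Altogether 14379.5 + 50.84 = 14430.34 s, i.e. 4.01 hours.

4.01 hours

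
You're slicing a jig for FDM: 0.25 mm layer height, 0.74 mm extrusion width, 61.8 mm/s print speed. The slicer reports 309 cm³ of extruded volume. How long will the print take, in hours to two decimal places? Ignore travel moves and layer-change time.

7.51 hours

Extrusion cross-section = 0.25 × 0.74 = 0.185 mm².
Path length: 309000 mm³ / 0.185 mm² → 1670270.3 mm.
Extrusion time = 1670270.3 / 61.8, so 27027 s.
Converting: 27027 s = 7.51 hours.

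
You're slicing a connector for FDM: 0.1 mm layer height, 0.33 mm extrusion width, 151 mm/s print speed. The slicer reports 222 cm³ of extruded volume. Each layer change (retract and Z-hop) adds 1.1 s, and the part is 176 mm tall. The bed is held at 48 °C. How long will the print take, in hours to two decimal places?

12.91 hours

Line area: 0.1 × 0.33 → 0.033 mm².
Total extruded path = 222000/0.033 = 6727272.7 mm.
Extrusion time = 6727272.7 / 151 = 44551.5 s.
Number of layers: 176 / 0.1 → 1760 (rounded up).
Non-print overhead: 1760 × 1.1 → 1936 s.
Altogether 44551.5 + 1936 = 46487.5 s, i.e. 12.91 hours.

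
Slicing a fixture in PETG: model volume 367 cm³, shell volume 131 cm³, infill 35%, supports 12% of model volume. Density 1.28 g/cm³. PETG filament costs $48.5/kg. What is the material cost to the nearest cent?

$15.99

Volume inside the shell: 367 − 131 → 236 cm³.
Deposited infill: 0.35 × 236 → 82.6 cm³.
Support = 0.12 × 367 = 44.04 cm³.
Deposited volume: 131 + 82.6 + 44.04 → 257.64 cm³.
Mass = 257.64 × 1.28, so 329.7792 g.
Cost = 329.7792 g / 1000 × $48.5/kg = $15.99.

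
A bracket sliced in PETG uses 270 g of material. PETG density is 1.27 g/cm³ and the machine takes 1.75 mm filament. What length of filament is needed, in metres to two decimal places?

Volume = 270 g / 1.27 g·cm⁻³ = 212.5984 cm³ = 212598.4 mm³.
A = π r² = π × 0.875² = 2.4053 mm².
L = V/A = 212598.4/2.4053 = 88387.48 mm → 88.39 m.

88.39 m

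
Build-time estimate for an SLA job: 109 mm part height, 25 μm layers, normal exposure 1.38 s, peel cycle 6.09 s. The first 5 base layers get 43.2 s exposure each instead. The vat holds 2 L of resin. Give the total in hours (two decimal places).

9.11 hours

Layers = ⌈109/0.025⌉ = 4360.
Bottom layers = 5 × (43.2 + 6.09), so 246.45 s.
Normal layers = 4355 × (1.38 + 6.09), so 32531.85 s.
Sum: 246.45 + 32531.85 = 32778.3 s → 9.11 hours.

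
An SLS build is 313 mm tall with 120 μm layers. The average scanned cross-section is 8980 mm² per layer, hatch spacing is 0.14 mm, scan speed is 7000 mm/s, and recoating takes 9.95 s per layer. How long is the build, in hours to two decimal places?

13.85 hours

Layers = ⌈313/0.12⌉ = 2609.
Per-layer scan distance: 8980 / 0.14 → 64142.9 mm.
Laser time per layer = 64142.9 / 7000 = 9.1633 s.
Time per layer = 9.1633 + 9.95 = 19.1133 s.
Total: 2609 × 19.1133 s = 49866.5997 s → 13.85 hours.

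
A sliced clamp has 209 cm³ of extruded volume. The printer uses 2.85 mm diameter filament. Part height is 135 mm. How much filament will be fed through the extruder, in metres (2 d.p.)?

Filament cross-section = π × (2.85/2)² = 6.3794 mm².
Length = 209 cm³ / 6.3794 mm² = 209000 / 6.3794 = 32761.7 mm = 32.76 m.

32.76 m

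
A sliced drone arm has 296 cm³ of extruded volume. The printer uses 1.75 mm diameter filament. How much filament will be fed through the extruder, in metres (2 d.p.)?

123.06 m

Filament cross-section = π × (1.75/2)² = 2.4053 mm².
Length = 296 cm³ / 2.4053 mm² = 296000 / 2.4053 = 123061.57 mm = 123.06 m.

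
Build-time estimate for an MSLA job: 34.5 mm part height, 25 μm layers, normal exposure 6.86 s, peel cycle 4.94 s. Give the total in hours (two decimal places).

4.52 hours

Number of layers: 34.5 / 0.025 → 1380 (rounded up).
Per-layer time = 6.86 + 4.94 = 11.8 s.
Total = 1380 × 11.8 = 16284 s = 4.52 hours.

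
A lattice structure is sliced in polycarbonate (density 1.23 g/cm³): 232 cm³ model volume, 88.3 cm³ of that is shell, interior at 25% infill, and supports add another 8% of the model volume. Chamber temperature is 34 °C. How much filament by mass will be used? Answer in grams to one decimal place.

Infill region = 232 − 88.3, so 143.7 cm³.
Infill volume = 0.25 × 143.7 = 35.925 cm³.
Support = 0.08 × 232, so 18.56 cm³.
Total extruded = 88.3 + 35.925 + 18.56 = 142.785 cm³.
Mass = 142.785 × 1.23, so 175.62555 g.

175.6 g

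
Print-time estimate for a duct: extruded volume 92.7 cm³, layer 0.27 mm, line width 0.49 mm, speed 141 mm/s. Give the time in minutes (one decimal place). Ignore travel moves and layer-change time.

Bead cross-section = 0.27 × 0.49, so 0.1323 mm².
Toolpath length = 92.7 cm³ / 0.1323 mm² = 92700 / 0.1323 = 700680.3 mm.
Extrusion time: 700680.3 / 141 → 4969.4 s.
4969.4 s = 82.8 minutes.

82.8 minutes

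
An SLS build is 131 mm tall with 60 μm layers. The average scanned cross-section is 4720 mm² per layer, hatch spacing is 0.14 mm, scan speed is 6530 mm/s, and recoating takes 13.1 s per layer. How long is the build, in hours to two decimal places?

Number of layers: 131 / 0.06 → 2184 (rounded up).
Per-layer scan distance = 4720 / 0.14, so 33714.3 mm.
Per-layer scan time: 33714.3 / 6530 → 5.163 s.
Layer cycle = 5.163 + 13.1 = 18.263 s.
Total: 2184 × 18.263 s = 39886.392 s → 11.08 hours.

11.08 hours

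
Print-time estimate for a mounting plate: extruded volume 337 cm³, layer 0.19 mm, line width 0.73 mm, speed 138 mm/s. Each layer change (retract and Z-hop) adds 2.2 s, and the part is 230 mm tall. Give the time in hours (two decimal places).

5.63 hours

Line area: 0.19 × 0.73 → 0.1387 mm².
Path length: 337000 mm³ / 0.1387 mm² → 2429704.4 mm.
Time extruding = 2429704.4 / 138 = 17606.6 s.
Number of layers: 230 / 0.19 → 1211 (rounded up).
Layer-change overhead = 1211 × 2.2 = 2664.2 s.
Total = 17606.6 + 2664.2 = 20270.8 s = 5.63 hours.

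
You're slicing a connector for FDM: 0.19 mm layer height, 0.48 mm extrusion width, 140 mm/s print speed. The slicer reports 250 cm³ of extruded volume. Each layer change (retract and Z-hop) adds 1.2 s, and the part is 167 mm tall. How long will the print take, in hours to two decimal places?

5.73 hours

Bead cross-section: 0.19 × 0.48 → 0.0912 mm².
Total extruded path = 250000/0.0912 = 2741228.1 mm.
Time extruding: 2741228.1 / 140 → 19580.2 s.
Number of layers: 167 / 0.19 → 879 (rounded up).
Non-print overhead = 879 × 1.2 = 1054.8 s.
Total = 19580.2 + 1054.8 = 20635 s = 5.73 hours.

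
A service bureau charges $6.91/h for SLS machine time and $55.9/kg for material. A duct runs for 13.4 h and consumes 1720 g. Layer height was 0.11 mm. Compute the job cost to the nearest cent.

Machine cost: 6.91 × 13.4 → $92.594.
Material cost = 55.9 × 1720/1000, so $96.148.
Job cost: 92.594 + 96.148 = 188.742 ≈ $188.74.

$188.74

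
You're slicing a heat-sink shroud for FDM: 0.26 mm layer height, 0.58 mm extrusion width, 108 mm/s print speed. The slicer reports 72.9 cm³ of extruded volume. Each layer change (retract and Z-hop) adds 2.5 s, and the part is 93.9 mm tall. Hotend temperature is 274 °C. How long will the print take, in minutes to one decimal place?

89.7 minutes

Line area = 0.26 × 0.58, so 0.1508 mm².
Path length: 72900 mm³ / 0.1508 mm² → 483421.8 mm.
Extrusion time = 483421.8 / 108 = 4476.1 s.
Layers = ⌈93.9/0.26⌉ = 362.
Layer-change overhead = 362 × 2.5, so 905 s.
Altogether 4476.1 + 905 = 5381.1 s, i.e. 89.7 minutes.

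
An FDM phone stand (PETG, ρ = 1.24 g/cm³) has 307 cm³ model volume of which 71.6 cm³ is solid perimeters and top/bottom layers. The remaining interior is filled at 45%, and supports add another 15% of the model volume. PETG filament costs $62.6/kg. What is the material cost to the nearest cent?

$17.36

Infill region = 307 − 71.6 = 235.4 cm³.
Infill volume: 0.45 × 235.4 → 105.93 cm³.
Support = 0.15 × 307, so 46.05 cm³.
Total extruded = 71.6 + 105.93 + 46.05 = 223.58 cm³.
Mass = 223.58 × 1.24, so 277.2392 g.
At $62.6/kg: 277.2392/1000 × 62.6 = $17.36.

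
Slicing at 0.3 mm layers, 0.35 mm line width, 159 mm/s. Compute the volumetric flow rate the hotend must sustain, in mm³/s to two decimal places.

Bead cross-section = 0.3 × 0.35, so 0.105 mm².
Volumetric flow = 159 × 0.105 = 16.70 mm³/s.

16.70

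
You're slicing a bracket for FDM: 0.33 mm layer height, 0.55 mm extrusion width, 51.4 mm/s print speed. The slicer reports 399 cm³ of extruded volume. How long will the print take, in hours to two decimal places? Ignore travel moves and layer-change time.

11.88 hours

Extrusion cross-section = 0.33 × 0.55 = 0.1815 mm².
Path length: 399000 mm³ / 0.1815 mm² → 2198347.1 mm.
Print-move time = 2198347.1 / 51.4, so 42769.4 s.
Converting: 42769.4 s = 11.88 hours.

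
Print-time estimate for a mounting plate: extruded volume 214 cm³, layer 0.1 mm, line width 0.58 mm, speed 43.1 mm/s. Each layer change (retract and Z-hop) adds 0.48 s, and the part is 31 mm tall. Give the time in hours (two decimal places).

Extrusion cross-section = 0.1 × 0.58, so 0.058 mm².
Toolpath length = 214 cm³ / 0.058 mm² = 214000 / 0.058 = 3689655.2 mm.
Print-move time = 3689655.2 / 43.1 = 85606.8 s.
Layers = ⌈31/0.1⌉ = 310.
Z-hop total = 310 × 0.48, so 148.8 s.
Altogether 85606.8 + 148.8 = 85755.6 s, i.e. 23.82 hours.

23.82 hours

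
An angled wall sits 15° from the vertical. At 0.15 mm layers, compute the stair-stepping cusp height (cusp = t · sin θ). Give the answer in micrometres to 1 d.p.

38.8 μm

Cusp = layer height × sin(15°) = 0.15 × 0.2588 = 0.03882 mm = 38.8 μm.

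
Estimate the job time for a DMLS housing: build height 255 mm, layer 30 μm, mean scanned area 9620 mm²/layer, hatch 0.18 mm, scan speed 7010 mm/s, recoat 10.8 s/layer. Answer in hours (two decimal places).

43.50 hours

Layer count = ceil(255 / 0.03) = 8500.
Per-layer scan distance = 9620 / 0.18, so 53444.4 mm.
Per-layer scan time: 53444.4 / 7010 → 7.624 s.
Time per layer: 7.624 + 10.8 → 18.424 s.
Total: 8500 × 18.424 s = 156604 s → 43.50 hours.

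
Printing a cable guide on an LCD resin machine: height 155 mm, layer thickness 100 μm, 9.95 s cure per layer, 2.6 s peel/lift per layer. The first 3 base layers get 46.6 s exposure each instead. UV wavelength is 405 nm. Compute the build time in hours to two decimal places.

Layers = ⌈155/0.1⌉ = 1550.
Burn-in layers = 3 × (46.6 + 2.6), so 147.6 s.
Remaining layers = 1547 × (9.95 + 2.6), so 19414.85 s.
Sum: 147.6 + 19414.85 = 19562.45 s → 5.43 hours.

5.43 hours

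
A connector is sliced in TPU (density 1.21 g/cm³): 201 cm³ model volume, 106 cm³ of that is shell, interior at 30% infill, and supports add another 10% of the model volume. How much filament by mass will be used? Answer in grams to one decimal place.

187.1 g

Volume inside the shell = 201 − 106, so 95 cm³.
Infill volume: 0.30 × 95 → 28.5 cm³.
Support = 0.10 × 201, so 20.1 cm³.
Total printed volume = 106 + 28.5 + 20.1 = 154.6 cm³.
Mass = 154.6 × 1.21 = 187.066 g.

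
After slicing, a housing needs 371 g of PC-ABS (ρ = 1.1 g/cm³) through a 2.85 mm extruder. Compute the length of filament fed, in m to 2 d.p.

Volume = 371 g / 1.1 g·cm⁻³ = 337.2727 cm³ = 337272.7 mm³.
A = π r² = π × 1.425² = 6.3794 mm².
Length = 337272.7 / 6.3794 = 52869.03 mm = 52.87 m.

52.87 m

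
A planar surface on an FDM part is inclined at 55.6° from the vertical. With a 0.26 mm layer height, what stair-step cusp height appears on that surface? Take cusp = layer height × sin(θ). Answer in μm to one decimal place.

214.5 μm

h_c = t·sin θ = 0.26 × 0.8251 = 0.214526 mm (214.5 μm).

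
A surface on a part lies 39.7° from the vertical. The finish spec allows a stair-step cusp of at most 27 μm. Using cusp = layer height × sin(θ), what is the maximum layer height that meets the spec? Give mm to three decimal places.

sin(39.7°) = 0.6388; t_max = 0.027/0.6388 = 0.042 mm.

0.042 mm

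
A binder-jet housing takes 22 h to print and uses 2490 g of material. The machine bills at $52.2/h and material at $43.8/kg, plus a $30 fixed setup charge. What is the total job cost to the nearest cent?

Machine-time cost = 52.2 × 22, so $1148.40.
Material charge = 43.8 × 2490/1000 = $109.062.
Total = 1148.40 + 109.062 + 30 = 1287.462 ≈ $1287.46.

$1287.46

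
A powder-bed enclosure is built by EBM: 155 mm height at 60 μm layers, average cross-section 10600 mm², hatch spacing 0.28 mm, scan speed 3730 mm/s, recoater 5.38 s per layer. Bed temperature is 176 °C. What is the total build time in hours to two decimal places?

Number of layers: 155 / 0.06 → 2584 (rounded up).
Hatch length per layer = 10600 / 0.28 = 37857.1 mm.
Scan time per layer = 37857.1 / 3730 = 10.1494 s.
Layer cycle = 10.1494 + 5.38 = 15.5294 s.
Total: 2584 × 15.5294 s = 40127.9696 s → 11.15 hours.

11.15 hours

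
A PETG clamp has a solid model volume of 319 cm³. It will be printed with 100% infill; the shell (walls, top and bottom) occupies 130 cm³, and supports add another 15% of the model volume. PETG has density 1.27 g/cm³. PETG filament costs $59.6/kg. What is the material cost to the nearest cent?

$27.77

Volume inside the shell = 319 − 130 = 189 cm³.
Infill volume: 1.00 × 189 → 189 cm³.
Support = 0.15 × 319 = 47.85 cm³.
Total extruded = 130 + 189 + 47.85 = 366.85 cm³.
Mass: 366.85 × 1.27 → 465.8995 g.
At $59.6/kg: 465.8995/1000 × 59.6 = $27.77.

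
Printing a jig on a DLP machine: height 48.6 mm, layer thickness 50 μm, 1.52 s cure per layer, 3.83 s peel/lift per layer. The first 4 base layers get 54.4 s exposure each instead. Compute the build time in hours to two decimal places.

Layers = ⌈48.6/0.05⌉ = 972.
Burn-in layers = 4 × (54.4 + 3.83), so 232.92 s.
Remaining layers = 968 × (1.52 + 3.83) = 5178.8 s.
Total = 232.92 + 5178.8 = 5411.72 s = 1.50 hours.

1.50 hours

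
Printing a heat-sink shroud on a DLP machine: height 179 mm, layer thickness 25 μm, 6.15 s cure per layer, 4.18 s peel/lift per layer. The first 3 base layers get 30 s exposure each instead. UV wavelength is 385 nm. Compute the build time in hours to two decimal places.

Layers = ⌈179/0.025⌉ = 7160.
Base layers = 3 × (30 + 4.18) = 102.54 s.
Regular layers = 7157 × (6.15 + 4.18), so 73931.81 s.
Sum: 102.54 + 73931.81 = 74034.35 s → 20.57 hours.

20.57 hours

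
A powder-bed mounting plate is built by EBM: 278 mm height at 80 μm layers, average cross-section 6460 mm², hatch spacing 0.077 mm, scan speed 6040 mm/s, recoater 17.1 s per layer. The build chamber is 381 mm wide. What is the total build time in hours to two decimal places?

Layers = ⌈278/0.08⌉ = 3475.
Per-layer scan distance: 6460 / 0.077 → 83896.1 mm.
Beam time per layer: 83896.1 / 6040 → 13.8901 s.
Time per layer = 13.8901 + 17.1, so 30.9901 s.
Total: 3475 × 30.9901 s = 107690.5975 s → 29.91 hours.

29.91 hours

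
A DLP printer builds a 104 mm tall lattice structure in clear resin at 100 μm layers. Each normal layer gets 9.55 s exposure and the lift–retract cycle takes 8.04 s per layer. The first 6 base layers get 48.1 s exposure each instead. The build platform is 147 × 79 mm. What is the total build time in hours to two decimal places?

5.15 hours

Layers = ⌈104/0.1⌉ = 1040.
Bottom layers = 6 × (48.1 + 8.04) = 336.84 s.
Remaining layers = 1034 × (9.55 + 8.04) = 18188.06 s.
Total = 336.84 + 18188.06 = 18524.9 s = 5.15 hours.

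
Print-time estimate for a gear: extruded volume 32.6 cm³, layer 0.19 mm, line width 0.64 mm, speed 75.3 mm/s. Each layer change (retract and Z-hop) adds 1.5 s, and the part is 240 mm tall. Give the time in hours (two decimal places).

Line area = 0.19 × 0.64 = 0.1216 mm².
Total extruded path = 32600/0.1216 = 268092.1 mm.
Print-move time: 268092.1 / 75.3 → 3560.3 s.
Layers = ⌈240/0.19⌉ = 1264.
Non-print overhead = 1264 × 1.5 = 1896 s.
Altogether 3560.3 + 1896 = 5456.3 s, i.e. 1.52 hours.

1.52 hours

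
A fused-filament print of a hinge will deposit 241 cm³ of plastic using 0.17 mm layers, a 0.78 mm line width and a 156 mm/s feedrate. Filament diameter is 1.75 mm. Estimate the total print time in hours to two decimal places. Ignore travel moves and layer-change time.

Extrusion cross-section = 0.17 × 0.78, so 0.1326 mm².
Total extruded path = 241000/0.1326 = 1817496.2 mm.
Time extruding = 1817496.2 / 156, so 11650.6 s.
That's 11650.6 s → 3.24 hours.

3.24 hours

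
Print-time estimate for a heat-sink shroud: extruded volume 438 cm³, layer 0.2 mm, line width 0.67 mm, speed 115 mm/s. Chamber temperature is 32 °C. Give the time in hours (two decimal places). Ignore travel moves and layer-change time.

7.90 hours

Bead cross-section = 0.2 × 0.67 = 0.134 mm².
Total extruded path = 438000/0.134 = 3268656.7 mm.
Extrusion time: 3268656.7 / 115 → 28423.1 s.
That's 28423.1 s → 7.90 hours.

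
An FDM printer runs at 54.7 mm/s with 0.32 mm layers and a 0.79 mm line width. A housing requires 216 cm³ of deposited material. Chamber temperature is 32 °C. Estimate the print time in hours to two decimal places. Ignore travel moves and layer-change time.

Bead cross-section = 0.32 × 0.79 = 0.2528 mm².
Path length: 216000 mm³ / 0.2528 mm² → 854430.4 mm.
Extrusion time: 854430.4 / 54.7 → 15620.3 s.
In the requested units: 15620.3 s = 4.34 hours.

4.34 hours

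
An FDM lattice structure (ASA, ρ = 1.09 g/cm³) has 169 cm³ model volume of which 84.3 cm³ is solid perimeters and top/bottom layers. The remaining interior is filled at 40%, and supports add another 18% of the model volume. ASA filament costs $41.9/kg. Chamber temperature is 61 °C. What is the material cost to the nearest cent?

Volume inside the shell = 169 − 84.3 = 84.7 cm³.
Infill volume = 0.40 × 84.7, so 33.88 cm³.
Support = 0.18 × 169, so 30.42 cm³.
Deposited volume: 84.3 + 33.88 + 30.42 → 148.6 cm³.
Mass = 148.6 × 1.09 = 161.974 g.
At $41.9/kg: 161.974/1000 × 41.9 = $6.79.

$6.79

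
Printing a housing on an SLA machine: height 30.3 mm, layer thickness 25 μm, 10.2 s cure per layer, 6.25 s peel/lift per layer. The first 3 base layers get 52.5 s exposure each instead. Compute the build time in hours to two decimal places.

Number of layers: 30.3 / 0.025 → 1212 (rounded up).
Burn-in layers: 3 × (52.5 + 6.25) → 176.25 s.
Remaining layers: 1209 × (10.2 + 6.25) → 19888.05 s.
Total = 176.25 + 19888.05 = 20064.3 s = 5.57 hours.

5.57 hours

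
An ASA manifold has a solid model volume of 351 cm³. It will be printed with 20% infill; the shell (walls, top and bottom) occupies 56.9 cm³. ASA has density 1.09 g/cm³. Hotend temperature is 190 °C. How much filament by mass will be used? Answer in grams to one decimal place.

126.1 g

Infill region = 351 − 56.9 = 294.1 cm³.
Infill deposited = 0.20 × 294.1, so 58.82 cm³.
Total printed volume: 56.9 + 58.82 → 115.72 cm³.
Mass: 115.72 × 1.09 → 126.1348 g.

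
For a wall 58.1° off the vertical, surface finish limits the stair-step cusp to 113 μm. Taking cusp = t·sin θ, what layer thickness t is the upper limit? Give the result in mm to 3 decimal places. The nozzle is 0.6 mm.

0.133 mm

Layer height = cusp / sin(58.1°) = 0.113 / 0.8490 = 0.133 mm.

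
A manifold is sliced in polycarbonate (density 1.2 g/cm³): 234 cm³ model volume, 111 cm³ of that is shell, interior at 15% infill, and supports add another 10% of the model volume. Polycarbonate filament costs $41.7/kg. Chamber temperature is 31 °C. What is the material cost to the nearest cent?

Infill region = 234 − 111 = 123 cm³.
Infill deposited: 0.15 × 123 → 18.45 cm³.
Support = 0.10 × 234 = 23.4 cm³.
Total printed volume = 111 + 18.45 + 23.4 = 152.85 cm³.
Mass = 152.85 × 1.2, so 183.42 g.
At $41.7/kg: 183.42/1000 × 41.7 = $7.65.

$7.65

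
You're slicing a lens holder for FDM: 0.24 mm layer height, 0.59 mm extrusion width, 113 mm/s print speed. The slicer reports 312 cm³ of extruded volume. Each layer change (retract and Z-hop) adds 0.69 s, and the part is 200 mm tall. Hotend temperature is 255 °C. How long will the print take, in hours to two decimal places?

Extrusion cross-section: 0.24 × 0.59 → 0.1416 mm².
Total extruded path = 312000/0.1416 = 2203389.8 mm.
Print-move time = 2203389.8 / 113 = 19499 s.
Layer count = ceil(200 / 0.24) = 834.
Layer-change overhead = 834 × 0.69 = 575.46 s.
Altogether 19499 + 575.46 = 20074.46 s, i.e. 5.58 hours.

5.58 hours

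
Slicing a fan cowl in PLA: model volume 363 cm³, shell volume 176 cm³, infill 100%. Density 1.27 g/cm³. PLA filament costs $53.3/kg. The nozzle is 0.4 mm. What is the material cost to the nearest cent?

$24.57

Volume inside the shell = 363 − 176 = 187 cm³.
Infill volume = 1.00 × 187, so 187 cm³.
Total extruded = 176 + 187, so 363 cm³.
Mass: 363 × 1.27 → 461.01 g.
At $53.3/kg: 461.01/1000 × 53.3 = $24.57.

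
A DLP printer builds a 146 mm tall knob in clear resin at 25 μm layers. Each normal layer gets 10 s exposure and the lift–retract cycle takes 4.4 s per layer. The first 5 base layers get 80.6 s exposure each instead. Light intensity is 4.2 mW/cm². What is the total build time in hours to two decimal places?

Layers = ⌈146/0.025⌉ = 5840.
Base layers: 5 × (80.6 + 4.4) → 425 s.
Regular layers = 5835 × (10 + 4.4) = 84024 s.
Sum: 425 + 84024 = 84449 s → 23.46 hours.

23.46 hours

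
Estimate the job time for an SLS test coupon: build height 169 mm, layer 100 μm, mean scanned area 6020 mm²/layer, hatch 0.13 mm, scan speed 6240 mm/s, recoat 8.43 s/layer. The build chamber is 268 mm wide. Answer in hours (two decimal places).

Layer count = ceil(169 / 0.1) = 1690.
Hatch length per layer = 6020 / 0.13 = 46307.7 mm.
Scan time per layer = 46307.7 / 6240, so 7.4211 s.
Layer cycle = 7.4211 + 8.43 = 15.8511 s.
1690 layers × 15.8511 s/layer = 26788.359 s, i.e. 7.44 hours.

7.44 hours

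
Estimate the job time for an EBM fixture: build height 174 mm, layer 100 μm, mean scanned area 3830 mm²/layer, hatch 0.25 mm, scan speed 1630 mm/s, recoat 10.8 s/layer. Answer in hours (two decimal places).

9.76 hours

Layers = ⌈174/0.1⌉ = 1740.
Hatch length per layer = 3830 / 0.25 = 15320 mm.
Scan time per layer = 15320 / 1630, so 9.3988 s.
Per-layer time: 9.3988 + 10.8 → 20.1988 s.
1740 layers × 20.1988 s/layer = 35145.912 s, i.e. 9.76 hours.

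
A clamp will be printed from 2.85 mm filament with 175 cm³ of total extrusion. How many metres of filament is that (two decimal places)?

27.43 m

A = π r² = π × 1.425² = 6.3794 mm².
L = 175000 mm³ / 6.3794 mm² = 27432.05 mm, i.e. 27.43 m.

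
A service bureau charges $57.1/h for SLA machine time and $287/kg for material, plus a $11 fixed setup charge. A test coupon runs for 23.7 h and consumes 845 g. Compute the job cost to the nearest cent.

Time charge: 57.1 × 23.7 → $1353.27.
Material charge = 287 × 845/1000 = $242.515.
Adding setup: 1353.27 + 242.515 + 11 → 1606.785 ≈ $1606.79.

$1606.79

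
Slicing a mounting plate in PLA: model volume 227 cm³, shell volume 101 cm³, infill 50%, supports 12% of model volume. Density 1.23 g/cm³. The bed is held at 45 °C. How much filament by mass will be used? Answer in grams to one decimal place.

235.2 g

Volume inside the shell: 227 − 101 → 126 cm³.
Infill volume = 0.50 × 126 = 63 cm³.
Support = 0.12 × 227, so 27.24 cm³.
Total printed volume: 101 + 63 + 27.24 → 191.24 cm³.
Mass: 191.24 × 1.23 → 235.2252 g.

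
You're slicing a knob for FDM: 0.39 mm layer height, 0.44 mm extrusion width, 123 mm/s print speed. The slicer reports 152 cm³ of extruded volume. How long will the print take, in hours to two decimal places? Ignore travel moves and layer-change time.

Bead cross-section = 0.39 × 0.44 = 0.1716 mm².
Path length: 152000 mm³ / 0.1716 mm² → 885780.9 mm.
Time extruding = 885780.9 / 123, so 7201.5 s.
Converting: 7201.5 s = 2.00 hours.

2.00 hours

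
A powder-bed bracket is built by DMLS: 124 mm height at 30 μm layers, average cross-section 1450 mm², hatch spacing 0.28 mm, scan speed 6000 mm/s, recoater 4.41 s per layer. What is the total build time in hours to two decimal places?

Layer count = ceil(124 / 0.03) = 4134.
Per-layer scan distance: 1450 / 0.28 → 5178.6 mm.
Laser time per layer: 5178.6 / 6000 → 0.8631 s.
Per-layer time = 0.8631 + 4.41 = 5.2731 s.
Total: 4134 × 5.2731 s = 21798.9954 s → 6.06 hours.

6.06 hours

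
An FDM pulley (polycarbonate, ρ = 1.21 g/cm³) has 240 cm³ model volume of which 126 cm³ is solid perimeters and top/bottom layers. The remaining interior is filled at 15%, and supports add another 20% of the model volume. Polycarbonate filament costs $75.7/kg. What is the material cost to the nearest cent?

Infill region: 240 − 126 → 114 cm³.
Deposited infill = 0.15 × 114, so 17.1 cm³.
Support = 0.20 × 240, so 48 cm³.
Deposited volume = 126 + 17.1 + 48, so 191.1 cm³.
Mass: 191.1 × 1.21 → 231.231 g.
At $75.7/kg: 231.231/1000 × 75.7 = $17.50.

$17.50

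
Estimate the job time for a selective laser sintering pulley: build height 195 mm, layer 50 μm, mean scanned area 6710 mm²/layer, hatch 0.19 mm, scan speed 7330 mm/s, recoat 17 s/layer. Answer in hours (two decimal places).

Number of layers: 195 / 0.05 → 3900 (rounded up).
Scan path per layer = 6710 / 0.19 = 35315.8 mm.
Scan time per layer: 35315.8 / 7330 → 4.818 s.
Layer cycle = 4.818 + 17, so 21.818 s.
3900 layers × 21.818 s/layer = 85090.2 s, i.e. 23.64 hours.

23.64 hours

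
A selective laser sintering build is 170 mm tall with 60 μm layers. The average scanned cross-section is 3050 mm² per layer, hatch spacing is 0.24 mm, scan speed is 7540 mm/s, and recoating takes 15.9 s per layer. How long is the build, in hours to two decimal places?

Layer count = ceil(170 / 0.06) = 2834.
Per-layer scan distance: 3050 / 0.24 → 12708.3 mm.
Per-layer scan time: 12708.3 / 7540 → 1.6855 s.
Per-layer time = 1.6855 + 15.9 = 17.5855 s.
Total: 2834 × 17.5855 s = 49837.307 s → 13.84 hours.

13.84 hours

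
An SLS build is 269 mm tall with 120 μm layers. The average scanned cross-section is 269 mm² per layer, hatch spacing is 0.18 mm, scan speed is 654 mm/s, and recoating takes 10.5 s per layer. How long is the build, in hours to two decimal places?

Layers = ⌈269/0.12⌉ = 2242.
Per-layer scan distance: 269 / 0.18 → 1494.4 mm.
Scan time per layer: 1494.4 / 654 → 2.285 s.
Layer cycle = 2.285 + 10.5 = 12.785 s.
Total: 2242 × 12.785 s = 28663.97 s → 7.96 hours.

7.96 hours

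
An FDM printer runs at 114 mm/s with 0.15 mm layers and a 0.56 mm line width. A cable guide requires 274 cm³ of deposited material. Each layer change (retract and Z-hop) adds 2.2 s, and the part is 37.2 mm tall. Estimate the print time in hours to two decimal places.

Bead cross-section: 0.15 × 0.56 → 0.084 mm².
Toolpath length = 274 cm³ / 0.084 mm² = 274000 / 0.084 = 3261904.8 mm.
Time extruding: 3261904.8 / 114 → 28613.2 s.
Layer count = ceil(37.2 / 0.15) = 248.
Non-print overhead = 248 × 2.2, so 545.6 s.
Total = 28613.2 + 545.6 = 29158.8 s = 8.10 hours.

8.10 hours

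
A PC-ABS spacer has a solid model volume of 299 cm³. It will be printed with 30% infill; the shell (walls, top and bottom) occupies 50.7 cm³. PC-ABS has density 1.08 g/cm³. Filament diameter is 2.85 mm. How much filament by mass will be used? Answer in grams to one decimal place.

Infill region = 299 − 50.7, so 248.3 cm³.
Deposited infill = 0.30 × 248.3, so 74.49 cm³.
Total printed volume = 50.7 + 74.49, so 125.19 cm³.
Mass: 125.19 × 1.08 → 135.2052 g.

135.2 g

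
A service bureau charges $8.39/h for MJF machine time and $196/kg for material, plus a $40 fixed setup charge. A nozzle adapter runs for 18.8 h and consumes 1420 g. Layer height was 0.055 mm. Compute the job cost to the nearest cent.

Time charge = 8.39 × 18.8 = $157.732.
Material charge: 196 × 1420/1000 → $278.32.
Adding setup: 157.732 + 278.32 + 40 → 476.052 ≈ $476.05.

$476.05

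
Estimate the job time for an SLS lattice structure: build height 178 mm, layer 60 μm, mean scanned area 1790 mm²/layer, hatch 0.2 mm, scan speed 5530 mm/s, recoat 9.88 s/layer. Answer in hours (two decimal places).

Layer count = ceil(178 / 0.06) = 2967.
Scan path per layer = 1790 / 0.2, so 8950 mm.
Scan time per layer: 8950 / 5530 → 1.6184 s.
Layer cycle: 1.6184 + 9.88 → 11.4984 s.
2967 layers × 11.4984 s/layer = 34115.7528 s, i.e. 9.48 hours.

9.48 hours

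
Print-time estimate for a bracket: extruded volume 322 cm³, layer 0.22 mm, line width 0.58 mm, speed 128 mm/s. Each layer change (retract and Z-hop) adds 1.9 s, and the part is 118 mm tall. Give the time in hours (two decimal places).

5.76 hours

Line area = 0.22 × 0.58, so 0.1276 mm².
Total extruded path = 322000/0.1276 = 2523511 mm.
Extrusion time = 2523511 / 128 = 19714.9 s.
Layer count = ceil(118 / 0.22) = 537.
Z-hop total = 537 × 1.9, so 1020.3 s.
Total = 19714.9 + 1020.3 = 20735.2 s = 5.76 hours.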